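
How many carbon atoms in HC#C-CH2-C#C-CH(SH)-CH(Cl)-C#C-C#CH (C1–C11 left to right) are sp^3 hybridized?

3

C1: sp
C2: sp
C3: sp3 ✓
C4: sp
C5: sp
C6: sp3 ✓
C7: sp3 ✓
C8: sp
C9: sp
C10: sp
C11: sp
C3, C6, C7 → 3 sp3 carbons.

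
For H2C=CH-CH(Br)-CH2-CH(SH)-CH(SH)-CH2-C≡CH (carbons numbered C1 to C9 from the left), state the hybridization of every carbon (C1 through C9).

C1 sp2, C2 sp2, C3 sp3, C4 sp3, C5 sp3, C6 sp3, C7 sp3, C8 sp, C9 sp

C1 is sp2: 3 σ bonds, plus one π bond, 3 electron-density regions.
C2 has 3 σ bonds, plus one π bond: steric number 3 → sp2.
C3 is sp3: 4 σ bonds, 4 electron-density regions.
C4 — 4 σ bonds. Steric number 4, so sp3.
C5 — 4 σ bonds. Steric number 4, so sp3.
C6 (4 σ bonds) has steric number 4: sp3.
C7 is sp3: 4 σ bonds, 4 electron-density regions.
C8 is sp: 2 σ bonds, plus two π bonds, 2 electron-density regions.
C9 has 2 σ bonds, plus two π bonds: steric number 2 → sp.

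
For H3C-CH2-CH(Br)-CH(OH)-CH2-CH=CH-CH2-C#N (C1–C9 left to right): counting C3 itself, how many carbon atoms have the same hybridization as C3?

C3 is sp3 (only σ bonds).
C1: sp3 ✓
C2: sp3 ✓
C3: sp3 ✓
C4: sp3 ✓
C5: sp3 ✓
C6: sp2
C7: sp2
C8: sp3 ✓
C9: sp
6 carbons are sp3.

6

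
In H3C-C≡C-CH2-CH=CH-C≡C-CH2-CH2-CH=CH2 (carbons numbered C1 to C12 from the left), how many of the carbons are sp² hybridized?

4

C1: sp3
C2: sp
C3: sp
C4: sp3
C5: sp2 ✓
C6: sp2 ✓
C7: sp
C8: sp
C9: sp3
C10: sp3
C11: sp2 ✓
C12: sp2 ✓
C5, C6, C11, C12 → 4 sp2 carbons.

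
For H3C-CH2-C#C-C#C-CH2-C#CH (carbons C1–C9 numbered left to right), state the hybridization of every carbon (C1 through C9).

C1 sp3, C2 sp3, C3 sp, C4 sp, C5 sp, C6 sp, C7 sp3, C8 sp, C9 sp

C1 carries 4 σ bonds, giving a steric number of 4, so it is sp3.
C2 carries 4 σ bonds, giving a steric number of 4, so it is sp3.
C3 is sp: 2 σ bonds, plus two π bonds, 2 electron-density regions.
C4 has 2 σ bonds, plus two π bonds: steric number 2 → sp.
C5 has 2 σ bonds, plus two π bonds: steric number 2 → sp.
C6 carries 2 σ bonds, plus two π bonds, giving a steric number of 2, so it is sp.
C7: 4 σ bonds; 4 regions of electron density → sp3.
C8: 2 σ bonds, plus two π bonds; 2 regions of electron density → sp.
C9 has 2 σ bonds, plus two π bonds: steric number 2 → sp.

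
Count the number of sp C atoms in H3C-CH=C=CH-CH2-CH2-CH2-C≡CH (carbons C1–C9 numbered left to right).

3

C1: sp3
C2: sp2
C3: sp ✓
C4: sp2
C5: sp3
C6: sp3
C7: sp3
C8: sp ✓
C9: sp ✓
C3, C8, C9 → 3 sp carbons.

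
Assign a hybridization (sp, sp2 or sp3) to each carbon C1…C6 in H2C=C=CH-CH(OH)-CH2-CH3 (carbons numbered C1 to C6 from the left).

C1 has 3 σ bonds, plus one π bond: steric number 3 → sp2.
C2 (2 σ bonds, plus two π bonds) has steric number 2: sp.
C3 (3 σ bonds, plus one π bond) has steric number 3: sp2.
C4: 4 σ bonds; 4 regions of electron density → sp3.
C5 is sp3: 4 σ bonds, 4 electron-density regions.
C6 (4 σ bonds) has steric number 4: sp3.

C1 sp2, C2 sp, C3 sp2, C4 sp3, C5 sp3, C6 sp3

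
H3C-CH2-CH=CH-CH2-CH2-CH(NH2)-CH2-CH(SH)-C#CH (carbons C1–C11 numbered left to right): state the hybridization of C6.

C6: 4 σ bonds — 4 electron domains, sp3.

sp3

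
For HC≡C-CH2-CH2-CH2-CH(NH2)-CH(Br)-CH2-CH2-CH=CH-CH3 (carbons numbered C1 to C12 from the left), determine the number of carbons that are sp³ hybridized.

C1: sp
C2: sp
C3: sp3 ✓
C4: sp3 ✓
C5: sp3 ✓
C6: sp3 ✓
C7: sp3 ✓
C8: sp3 ✓
C9: sp3 ✓
C10: sp2
C11: sp2
C12: sp3 ✓
C3, C4, C5, C6, C7, C8, C9, C12 → 8 sp3 carbons.

8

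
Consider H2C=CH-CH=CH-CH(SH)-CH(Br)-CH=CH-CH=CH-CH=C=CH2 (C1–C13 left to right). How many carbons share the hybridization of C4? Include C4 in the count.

C4 is sp2 (one π bond).
C1: sp2 ✓
C2: sp2 ✓
C3: sp2 ✓
C4: sp2 ✓
C5: sp3
C6: sp3
C7: sp2 ✓
C8: sp2 ✓
C9: sp2 ✓
C10: sp2 ✓
C11: sp2 ✓
C12: sp
C13: sp2 ✓
10 carbons are sp2.

10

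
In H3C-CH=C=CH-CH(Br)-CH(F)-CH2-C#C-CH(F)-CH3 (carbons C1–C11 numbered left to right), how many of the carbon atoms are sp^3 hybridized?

6

C1: sp3 ✓
C2: sp2
C3: sp
C4: sp2
C5: sp3 ✓
C6: sp3 ✓
C7: sp3 ✓
C8: sp
C9: sp
C10: sp3 ✓
C11: sp3 ✓
C1, C5, C6, C7, C10, C11 → 6 sp3 carbons.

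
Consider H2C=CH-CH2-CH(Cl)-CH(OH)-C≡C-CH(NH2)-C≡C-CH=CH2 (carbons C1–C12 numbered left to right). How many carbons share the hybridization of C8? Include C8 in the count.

C8 is sp3 (only σ bonds).
C1: sp2
C2: sp2
C3: sp3 ✓
C4: sp3 ✓
C5: sp3 ✓
C6: sp
C7: sp
C8: sp3 ✓
C9: sp
C10: sp
C11: sp2
C12: sp2
4 carbons are sp3.

4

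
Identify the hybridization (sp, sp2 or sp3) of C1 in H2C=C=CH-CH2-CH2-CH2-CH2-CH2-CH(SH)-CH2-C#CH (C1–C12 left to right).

sp^2

C1 carries 3 σ bonds, plus one π bond, giving a steric number of 3, so it is sp2.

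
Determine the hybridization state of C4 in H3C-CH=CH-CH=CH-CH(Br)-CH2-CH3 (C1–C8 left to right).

sp2

C4 is sp2: 3 σ bonds, plus one π bond, 3 electron-density regions.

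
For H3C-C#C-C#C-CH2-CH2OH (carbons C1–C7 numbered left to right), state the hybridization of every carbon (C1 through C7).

C1 sp3, C2 sp, C3 sp, C4 sp, C5 sp, C6 sp3, C7 sp3

C1 (4 σ bonds) has steric number 4: sp3.
C2 (2 σ bonds, plus two π bonds) has steric number 2: sp.
C3: 2 σ bonds, plus two π bonds — 2 electron domains, sp.
C4 has 2 σ bonds, plus two π bonds: steric number 2 → sp.
C5 is sp: 2 σ bonds, plus two π bonds, 2 electron-density regions.
C6 is sp3: 4 σ bonds, 4 electron-density regions.
C7 is sp3: 4 σ bonds, 4 electron-density regions.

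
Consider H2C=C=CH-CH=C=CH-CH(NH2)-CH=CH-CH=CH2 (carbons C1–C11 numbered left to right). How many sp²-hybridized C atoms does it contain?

8

C1: sp2 ✓
C2: sp
C3: sp2 ✓
C4: sp2 ✓
C5: sp
C6: sp2 ✓
C7: sp3
C8: sp2 ✓
C9: sp2 ✓
C10: sp2 ✓
C11: sp2 ✓
C1, C3, C4, C6, C8, C9, C10, C11 → 8 sp2 carbons.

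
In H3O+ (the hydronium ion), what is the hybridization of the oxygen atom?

Three σ bonds + one lone pair = steric number 4 → sp3.

sp^3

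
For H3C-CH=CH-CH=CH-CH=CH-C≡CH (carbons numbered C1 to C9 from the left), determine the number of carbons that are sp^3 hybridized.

1

C1: sp3 ✓
C2: sp2
C3: sp2
C4: sp2
C5: sp2
C6: sp2
C7: sp2
C8: sp
C9: sp
C1 → 1 sp3 carbon.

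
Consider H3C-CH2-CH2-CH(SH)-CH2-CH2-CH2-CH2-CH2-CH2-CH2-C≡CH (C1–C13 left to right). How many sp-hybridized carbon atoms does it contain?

C1: sp3
C2: sp3
C3: sp3
C4: sp3
C5: sp3
C6: sp3
C7: sp3
C8: sp3
C9: sp3
C10: sp3
C11: sp3
C12: sp ✓
C13: sp ✓
C12, C13 → 2 sp carbons.

2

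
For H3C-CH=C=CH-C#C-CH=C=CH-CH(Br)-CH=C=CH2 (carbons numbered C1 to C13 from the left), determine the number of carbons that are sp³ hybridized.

2

C1: sp3 ✓
C2: sp2
C3: sp
C4: sp2
C5: sp
C6: sp
C7: sp2
C8: sp
C9: sp2
C10: sp3 ✓
C11: sp2
C12: sp
C13: sp2
C1, C10 → 2 sp3 carbons.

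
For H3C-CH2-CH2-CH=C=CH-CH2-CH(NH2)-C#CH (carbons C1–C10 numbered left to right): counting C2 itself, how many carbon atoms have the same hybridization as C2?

5

C2 is sp3 (only σ bonds).
C1: sp3 ✓
C2: sp3 ✓
C3: sp3 ✓
C4: sp2
C5: sp
C6: sp2
C7: sp3 ✓
C8: sp3 ✓
C9: sp
C10: sp
5 carbons are sp3.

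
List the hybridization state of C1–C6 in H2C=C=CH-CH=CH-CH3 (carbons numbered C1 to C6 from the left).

C1 sp2, C2 sp, C3 sp2, C4 sp2, C5 sp2, C6 sp3

C1 carries 3 σ bonds, plus one π bond, giving a steric number of 3, so it is sp2.
C2 is sp: 2 σ bonds, plus two π bonds, 2 electron-density regions.
C3 is sp2: 3 σ bonds, plus one π bond, 3 electron-density regions.
C4 has 3 σ bonds, plus one π bond: steric number 3 → sp2.
C5 carries 3 σ bonds, plus one π bond, giving a steric number of 3, so it is sp2.
C6 is sp3: 4 σ bonds, 4 electron-density regions.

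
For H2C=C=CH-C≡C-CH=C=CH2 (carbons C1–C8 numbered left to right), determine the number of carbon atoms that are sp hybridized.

C1: sp2
C2: sp ✓
C3: sp2
C4: sp ✓
C5: sp ✓
C6: sp2
C7: sp ✓
C8: sp2
C2, C4, C5, C7 → 4 sp carbons.

4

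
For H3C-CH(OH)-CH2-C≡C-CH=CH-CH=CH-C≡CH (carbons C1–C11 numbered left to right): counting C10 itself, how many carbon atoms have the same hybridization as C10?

4

C10 is sp (two π bonds).
C1: sp3
C2: sp3
C3: sp3
C4: sp ✓
C5: sp ✓
C6: sp2
C7: sp2
C8: sp2
C9: sp2
C10: sp ✓
C11: sp ✓
4 carbons are sp.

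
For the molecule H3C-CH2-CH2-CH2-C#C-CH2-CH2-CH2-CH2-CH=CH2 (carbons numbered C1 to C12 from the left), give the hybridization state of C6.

sp

C6: 2 σ bonds, plus two π bonds; 2 regions of electron density → sp.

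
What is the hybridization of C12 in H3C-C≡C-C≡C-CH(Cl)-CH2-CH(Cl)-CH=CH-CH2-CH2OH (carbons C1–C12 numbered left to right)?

C12 — 4 σ bonds. Steric number 4, so sp3.

sp³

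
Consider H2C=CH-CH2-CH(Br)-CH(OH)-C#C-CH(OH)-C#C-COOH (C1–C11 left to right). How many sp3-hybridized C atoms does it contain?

4

C1: sp2
C2: sp2
C3: sp3 ✓
C4: sp3 ✓
C5: sp3 ✓
C6: sp
C7: sp
C8: sp3 ✓
C9: sp
C10: sp
C11: sp2
C3, C4, C5, C8 → 4 sp3 carbons.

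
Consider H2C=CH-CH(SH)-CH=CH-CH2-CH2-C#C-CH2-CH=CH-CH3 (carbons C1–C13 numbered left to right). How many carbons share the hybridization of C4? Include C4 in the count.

6

C4 is sp2 (one π bond).
C1: sp2 ✓
C2: sp2 ✓
C3: sp3
C4: sp2 ✓
C5: sp2 ✓
C6: sp3
C7: sp3
C8: sp
C9: sp
C10: sp3
C11: sp2 ✓
C12: sp2 ✓
C13: sp3
6 carbons are sp2.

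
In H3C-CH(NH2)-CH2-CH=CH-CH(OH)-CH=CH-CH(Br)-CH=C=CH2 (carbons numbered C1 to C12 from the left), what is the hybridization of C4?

sp²

C4 carries 3 σ bonds, plus one π bond, giving a steric number of 3, so it is sp2.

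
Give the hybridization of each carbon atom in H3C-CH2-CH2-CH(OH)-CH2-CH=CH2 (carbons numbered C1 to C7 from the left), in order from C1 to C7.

C1 sp3, C2 sp3, C3 sp3, C4 sp3, C5 sp3, C6 sp2, C7 sp2

C1 (4 σ bonds) has steric number 4: sp3.
C2 is sp3: 4 σ bonds, 4 electron-density regions.
C3 is sp3: 4 σ bonds, 4 electron-density regions.
C4 — 4 σ bonds. Steric number 4, so sp3.
C5: 4 σ bonds; 4 regions of electron density → sp3.
C6 (3 σ bonds, plus one π bond) has steric number 3: sp2.
C7: 3 σ bonds, plus one π bond — 3 electron domains, sp2.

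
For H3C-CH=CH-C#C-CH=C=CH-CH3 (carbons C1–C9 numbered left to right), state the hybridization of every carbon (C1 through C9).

C1 is sp3: 4 σ bonds, 4 electron-density regions.
C2 — 3 σ bonds, plus one π bond. Steric number 3, so sp2.
C3 carries 3 σ bonds, plus one π bond, giving a steric number of 3, so it is sp2.
C4 — 2 σ bonds, plus two π bonds. Steric number 2, so sp.
C5: 2 σ bonds, plus two π bonds; 2 regions of electron density → sp.
C6 carries 3 σ bonds, plus one π bond, giving a steric number of 3, so it is sp2.
C7 carries 2 σ bonds, plus two π bonds, giving a steric number of 2, so it is sp.
C8 — 3 σ bonds, plus one π bond. Steric number 3, so sp2.
C9: 4 σ bonds; 4 regions of electron density → sp3.

C1 sp3, C2 sp2, C3 sp2, C4 sp, C5 sp, C6 sp2, C7 sp, C8 sp2, C9 sp3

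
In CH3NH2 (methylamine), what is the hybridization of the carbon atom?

sp³

The carbon atom (4 σ bonds) has steric number 4: sp3.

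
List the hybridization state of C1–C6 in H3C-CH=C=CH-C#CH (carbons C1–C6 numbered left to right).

C1 — 4 σ bonds. Steric number 4, so sp3.
C2 is sp2: 3 σ bonds, plus one π bond, 3 electron-density regions.
C3 (2 σ bonds, plus two π bonds) has steric number 2: sp.
C4: 3 σ bonds, plus one π bond; 3 regions of electron density → sp2.
C5 carries 2 σ bonds, plus two π bonds, giving a steric number of 2, so it is sp.
C6 (2 σ bonds, plus two π bonds) has steric number 2: sp.

C1 sp3, C2 sp2, C3 sp, C4 sp2, C5 sp, C6 sp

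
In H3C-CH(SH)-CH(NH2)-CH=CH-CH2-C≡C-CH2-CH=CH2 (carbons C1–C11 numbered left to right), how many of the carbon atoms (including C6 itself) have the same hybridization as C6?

5

C6 is sp3 (only σ bonds).
C1: sp3 ✓
C2: sp3 ✓
C3: sp3 ✓
C4: sp2
C5: sp2
C6: sp3 ✓
C7: sp
C8: sp
C9: sp3 ✓
C10: sp2
C11: sp2
5 carbons are sp3.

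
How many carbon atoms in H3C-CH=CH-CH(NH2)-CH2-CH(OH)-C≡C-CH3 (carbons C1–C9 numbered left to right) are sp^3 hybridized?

5

C1: sp3 ✓
C2: sp2
C3: sp2
C4: sp3 ✓
C5: sp3 ✓
C6: sp3 ✓
C7: sp
C8: sp
C9: sp3 ✓
C1, C4, C5, C6, C9 → 5 sp3 carbons.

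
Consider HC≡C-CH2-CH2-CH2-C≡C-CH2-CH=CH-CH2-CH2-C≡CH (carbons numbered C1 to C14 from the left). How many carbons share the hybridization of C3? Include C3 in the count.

C3 is sp3 (only σ bonds).
C1: sp
C2: sp
C3: sp3 ✓
C4: sp3 ✓
C5: sp3 ✓
C6: sp
C7: sp
C8: sp3 ✓
C9: sp2
C10: sp2
C11: sp3 ✓
C12: sp3 ✓
C13: sp
C14: sp
6 carbons are sp3.

6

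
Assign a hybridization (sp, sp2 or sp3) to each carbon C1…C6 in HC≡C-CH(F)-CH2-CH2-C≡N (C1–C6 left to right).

C1 sp, C2 sp, C3 sp3, C4 sp3, C5 sp3, C6 sp

C1: 2 σ bonds, plus two π bonds; 2 regions of electron density → sp.
C2 has 2 σ bonds, plus two π bonds: steric number 2 → sp.
C3 carries 4 σ bonds, giving a steric number of 4, so it is sp3.
C4 (4 σ bonds) has steric number 4: sp3.
C5 has 4 σ bonds: steric number 4 → sp3.
C6 — 2 σ bonds, plus two π bonds. Steric number 2, so sp.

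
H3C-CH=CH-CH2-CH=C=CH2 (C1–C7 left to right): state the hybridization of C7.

sp^2

C7 has 3 σ bonds, plus one π bond: steric number 3 → sp2.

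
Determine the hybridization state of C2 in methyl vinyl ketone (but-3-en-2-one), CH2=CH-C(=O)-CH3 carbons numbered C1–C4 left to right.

sp^2

C2: 3 σ bonds, plus one π bond; 3 regions of electron density → sp2.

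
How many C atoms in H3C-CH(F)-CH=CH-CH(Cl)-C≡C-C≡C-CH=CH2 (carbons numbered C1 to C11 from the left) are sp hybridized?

4

C1: sp3
C2: sp3
C3: sp2
C4: sp2
C5: sp3
C6: sp ✓
C7: sp ✓
C8: sp ✓
C9: sp ✓
C10: sp2
C11: sp2
C6, C7, C8, C9 → 4 sp carbons.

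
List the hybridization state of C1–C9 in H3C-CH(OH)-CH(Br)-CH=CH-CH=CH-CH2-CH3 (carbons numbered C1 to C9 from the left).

C1: 4 σ bonds — 4 electron domains, sp3.
C2: 4 σ bonds — 4 electron domains, sp3.
C3: 4 σ bonds — 4 electron domains, sp3.
C4 is sp2: 3 σ bonds, plus one π bond, 3 electron-density regions.
C5 — 3 σ bonds, plus one π bond. Steric number 3, so sp2.
C6: 3 σ bonds, plus one π bond; 3 regions of electron density → sp2.
C7 has 3 σ bonds, plus one π bond: steric number 3 → sp2.
C8 — 4 σ bonds. Steric number 4, so sp3.
C9 is sp3: 4 σ bonds, 4 electron-density regions.

C1 sp3, C2 sp3, C3 sp3, C4 sp2, C5 sp2, C6 sp2, C7 sp2, C8 sp3, C9 sp3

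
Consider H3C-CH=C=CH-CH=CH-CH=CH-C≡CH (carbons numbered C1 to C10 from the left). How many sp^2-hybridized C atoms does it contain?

C1: sp3
C2: sp2 ✓
C3: sp
C4: sp2 ✓
C5: sp2 ✓
C6: sp2 ✓
C7: sp2 ✓
C8: sp2 ✓
C9: sp
C10: sp
C2, C4, C5, C6, C7, C8 → 6 sp2 carbons.

6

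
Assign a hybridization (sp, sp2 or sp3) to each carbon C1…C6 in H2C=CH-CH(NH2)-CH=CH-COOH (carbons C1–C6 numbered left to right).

C1 sp2, C2 sp2, C3 sp3, C4 sp2, C5 sp2, C6 sp2

C1 (3 σ bonds, plus one π bond) has steric number 3: sp2.
C2 is sp2: 3 σ bonds, plus one π bond, 3 electron-density regions.
C3 (4 σ bonds) has steric number 4: sp3.
C4: 3 σ bonds, plus one π bond — 3 electron domains, sp2.
C5 carries 3 σ bonds, plus one π bond, giving a steric number of 3, so it is sp2.
C6 (3 σ bonds, plus one π bond) has steric number 3: sp2.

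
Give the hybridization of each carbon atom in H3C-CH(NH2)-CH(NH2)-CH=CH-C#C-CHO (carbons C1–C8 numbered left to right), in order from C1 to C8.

C1: 4 σ bonds — 4 electron domains, sp3.
C2: 4 σ bonds — 4 electron domains, sp3.
C3: 4 σ bonds; 4 regions of electron density → sp3.
C4 — 3 σ bonds, plus one π bond. Steric number 3, so sp2.
C5 (3 σ bonds, plus one π bond) has steric number 3: sp2.
C6 carries 2 σ bonds, plus two π bonds, giving a steric number of 2, so it is sp.
C7 has 2 σ bonds, plus two π bonds: steric number 2 → sp.
C8 has 3 σ bonds, plus one π bond: steric number 3 → sp2.

C1 sp3, C2 sp3, C3 sp3, C4 sp2, C5 sp2, C6 sp, C7 sp, C8 sp2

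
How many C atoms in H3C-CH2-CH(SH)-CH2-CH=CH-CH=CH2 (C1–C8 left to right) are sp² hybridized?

4

C1: sp3
C2: sp3
C3: sp3
C4: sp3
C5: sp2 ✓
C6: sp2 ✓
C7: sp2 ✓
C8: sp2 ✓
C5, C6, C7, C8 → 4 sp2 carbons.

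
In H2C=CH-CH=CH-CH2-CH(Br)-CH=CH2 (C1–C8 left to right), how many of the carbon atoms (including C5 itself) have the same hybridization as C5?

2

C5 is sp3 (only σ bonds).
C1: sp2
C2: sp2
C3: sp2
C4: sp2
C5: sp3 ✓
C6: sp3 ✓
C7: sp2
C8: sp2
2 carbons are sp3.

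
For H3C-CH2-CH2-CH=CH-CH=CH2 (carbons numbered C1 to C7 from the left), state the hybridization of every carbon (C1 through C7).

C1 carries 4 σ bonds, giving a steric number of 4, so it is sp3.
C2: 4 σ bonds — 4 electron domains, sp3.
C3: 4 σ bonds; 4 regions of electron density → sp3.
C4: 3 σ bonds, plus one π bond; 3 regions of electron density → sp2.
C5 is sp2: 3 σ bonds, plus one π bond, 3 electron-density regions.
C6 has 3 σ bonds, plus one π bond: steric number 3 → sp2.
C7 (3 σ bonds, plus one π bond) has steric number 3: sp2.

C1 sp3, C2 sp3, C3 sp3, C4 sp2, C5 sp2, C6 sp2, C7 sp2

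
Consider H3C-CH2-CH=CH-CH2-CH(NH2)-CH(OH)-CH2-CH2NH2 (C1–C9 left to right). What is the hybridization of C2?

sp3

C2 (4 σ bonds) has steric number 4: sp3.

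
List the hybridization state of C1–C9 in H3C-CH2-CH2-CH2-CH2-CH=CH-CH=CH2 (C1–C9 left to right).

C1 sp3, C2 sp3, C3 sp3, C4 sp3, C5 sp3, C6 sp2, C7 sp2, C8 sp2, C9 sp2

C1: 4 σ bonds — 4 electron domains, sp3.
C2 — 4 σ bonds. Steric number 4, so sp3.
C3 — 4 σ bonds. Steric number 4, so sp3.
C4 — 4 σ bonds. Steric number 4, so sp3.
C5 (4 σ bonds) has steric number 4: sp3.
C6 — 3 σ bonds, plus one π bond. Steric number 3, so sp2.
C7 — 3 σ bonds, plus one π bond. Steric number 3, so sp2.
C8 is sp2: 3 σ bonds, plus one π bond, 3 electron-density regions.
C9 carries 3 σ bonds, plus one π bond, giving a steric number of 3, so it is sp2.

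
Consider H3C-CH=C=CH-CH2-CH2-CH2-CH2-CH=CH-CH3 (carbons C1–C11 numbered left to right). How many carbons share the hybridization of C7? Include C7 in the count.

6

C7 is sp3 (only σ bonds).
C1: sp3 ✓
C2: sp2
C3: sp
C4: sp2
C5: sp3 ✓
C6: sp3 ✓
C7: sp3 ✓
C8: sp3 ✓
C9: sp2
C10: sp2
C11: sp3 ✓
6 carbons are sp3.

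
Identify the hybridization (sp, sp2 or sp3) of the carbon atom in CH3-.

sp3

Three σ bonds + one lone pair = steric number 4 → sp3, pyramidal.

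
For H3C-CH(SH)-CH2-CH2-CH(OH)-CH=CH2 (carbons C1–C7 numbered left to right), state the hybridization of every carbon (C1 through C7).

C1: 4 σ bonds — 4 electron domains, sp3.
C2 has 4 σ bonds: steric number 4 → sp3.
C3: 4 σ bonds; 4 regions of electron density → sp3.
C4 carries 4 σ bonds, giving a steric number of 4, so it is sp3.
C5 has 4 σ bonds: steric number 4 → sp3.
C6 is sp2: 3 σ bonds, plus one π bond, 3 electron-density regions.
C7: 3 σ bonds, plus one π bond; 3 regions of electron density → sp2.

C1 sp3, C2 sp3, C3 sp3, C4 sp3, C5 sp3, C6 sp2, C7 sp2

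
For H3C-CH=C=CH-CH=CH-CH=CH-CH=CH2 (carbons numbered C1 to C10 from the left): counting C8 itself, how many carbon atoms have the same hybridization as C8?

C8 is sp2 (one π bond).
C1: sp3
C2: sp2 ✓
C3: sp
C4: sp2 ✓
C5: sp2 ✓
C6: sp2 ✓
C7: sp2 ✓
C8: sp2 ✓
C9: sp2 ✓
C10: sp2 ✓
8 carbons are sp2.

8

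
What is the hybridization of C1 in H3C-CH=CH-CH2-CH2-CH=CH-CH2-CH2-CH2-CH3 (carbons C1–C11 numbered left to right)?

C1: 4 σ bonds; 4 regions of electron density → sp3.

sp^3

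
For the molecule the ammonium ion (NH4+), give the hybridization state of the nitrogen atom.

sp^3

Four σ bonds, no lone pair → sp3, tetrahedral.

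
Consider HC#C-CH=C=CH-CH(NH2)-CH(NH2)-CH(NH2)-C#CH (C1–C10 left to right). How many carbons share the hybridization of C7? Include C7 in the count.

C7 is sp3 (only σ bonds).
C1: sp
C2: sp
C3: sp2
C4: sp
C5: sp2
C6: sp3 ✓
C7: sp3 ✓
C8: sp3 ✓
C9: sp
C10: sp
3 carbons are sp3.

3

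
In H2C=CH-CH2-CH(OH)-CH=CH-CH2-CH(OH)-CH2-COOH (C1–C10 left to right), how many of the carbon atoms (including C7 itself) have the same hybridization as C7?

C7 is sp3 (only σ bonds).
C1: sp2
C2: sp2
C3: sp3 ✓
C4: sp3 ✓
C5: sp2
C6: sp2
C7: sp3 ✓
C8: sp3 ✓
C9: sp3 ✓
C10: sp2
5 carbons are sp3.

5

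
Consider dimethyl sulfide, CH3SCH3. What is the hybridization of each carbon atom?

sp³

Each carbon atom (4 σ bonds) has steric number 4: sp3.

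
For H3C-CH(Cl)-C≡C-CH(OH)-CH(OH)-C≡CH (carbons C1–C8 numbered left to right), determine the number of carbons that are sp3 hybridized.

4

C1: sp3 ✓
C2: sp3 ✓
C3: sp
C4: sp
C5: sp3 ✓
C6: sp3 ✓
C7: sp
C8: sp
C1, C2, C5, C6 → 4 sp3 carbons.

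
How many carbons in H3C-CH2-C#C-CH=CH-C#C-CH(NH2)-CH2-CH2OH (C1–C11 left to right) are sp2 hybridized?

2

C1: sp3
C2: sp3
C3: sp
C4: sp
C5: sp2 ✓
C6: sp2 ✓
C7: sp
C8: sp
C9: sp3
C10: sp3
C11: sp3
C5, C6 → 2 sp2 carbons.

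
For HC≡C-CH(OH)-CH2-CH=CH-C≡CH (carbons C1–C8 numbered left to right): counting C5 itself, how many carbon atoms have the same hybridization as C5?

2

C5 is sp2 (one π bond).
C1: sp
C2: sp
C3: sp3
C4: sp3
C5: sp2 ✓
C6: sp2 ✓
C7: sp
C8: sp
2 carbons are sp2.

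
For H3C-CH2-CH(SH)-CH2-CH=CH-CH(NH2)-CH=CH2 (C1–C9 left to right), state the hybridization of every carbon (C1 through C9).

C1 has 4 σ bonds: steric number 4 → sp3.
C2 carries 4 σ bonds, giving a steric number of 4, so it is sp3.
C3 is sp3: 4 σ bonds, 4 electron-density regions.
C4 — 4 σ bonds. Steric number 4, so sp3.
C5: 3 σ bonds, plus one π bond; 3 regions of electron density → sp2.
C6: 3 σ bonds, plus one π bond — 3 electron domains, sp2.
C7 is sp3: 4 σ bonds, 4 electron-density regions.
C8: 3 σ bonds, plus one π bond — 3 electron domains, sp2.
C9: 3 σ bonds, plus one π bond — 3 electron domains, sp2.

C1 sp3, C2 sp3, C3 sp3, C4 sp3, C5 sp2, C6 sp2, C7 sp3, C8 sp2, C9 sp2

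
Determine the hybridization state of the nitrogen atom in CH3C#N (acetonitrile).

sp

N has one σ bond and one lone pair: steric number 2 → sp.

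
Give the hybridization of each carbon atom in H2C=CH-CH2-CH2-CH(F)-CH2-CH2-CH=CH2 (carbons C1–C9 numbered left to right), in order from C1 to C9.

C1 sp2, C2 sp2, C3 sp3, C4 sp3, C5 sp3, C6 sp3, C7 sp3, C8 sp2, C9 sp2

C1: 3 σ bonds, plus one π bond — 3 electron domains, sp2.
C2: 3 σ bonds, plus one π bond — 3 electron domains, sp2.
C3: 4 σ bonds — 4 electron domains, sp3.
C4: 4 σ bonds — 4 electron domains, sp3.
C5 is sp3: 4 σ bonds, 4 electron-density regions.
C6: 4 σ bonds — 4 electron domains, sp3.
C7 carries 4 σ bonds, giving a steric number of 4, so it is sp3.
C8 carries 3 σ bonds, plus one π bond, giving a steric number of 3, so it is sp2.
C9 is sp2: 3 σ bonds, plus one π bond, 3 electron-density regions.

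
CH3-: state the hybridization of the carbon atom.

Three σ bonds + one lone pair = steric number 4 → sp3, pyramidal.

sp^3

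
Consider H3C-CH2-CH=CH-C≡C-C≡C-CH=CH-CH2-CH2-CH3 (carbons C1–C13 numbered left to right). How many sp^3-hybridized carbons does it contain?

C1: sp3 ✓
C2: sp3 ✓
C3: sp2
C4: sp2
C5: sp
C6: sp
C7: sp
C8: sp
C9: sp2
C10: sp2
C11: sp3 ✓
C12: sp3 ✓
C13: sp3 ✓
C1, C2, C11, C12, C13 → 5 sp3 carbons.

5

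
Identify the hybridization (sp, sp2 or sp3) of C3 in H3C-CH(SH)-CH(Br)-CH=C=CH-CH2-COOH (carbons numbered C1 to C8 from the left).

sp3

C3: 4 σ bonds — 4 electron domains, sp3.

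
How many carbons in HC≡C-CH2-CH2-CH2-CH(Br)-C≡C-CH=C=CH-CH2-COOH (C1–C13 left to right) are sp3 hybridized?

5

C1: sp
C2: sp
C3: sp3 ✓
C4: sp3 ✓
C5: sp3 ✓
C6: sp3 ✓
C7: sp
C8: sp
C9: sp2
C10: sp
C11: sp2
C12: sp3 ✓
C13: sp2
C3, C4, C5, C6, C12 → 5 sp3 carbons.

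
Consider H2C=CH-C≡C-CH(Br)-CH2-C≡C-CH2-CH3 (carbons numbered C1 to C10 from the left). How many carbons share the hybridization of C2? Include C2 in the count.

2

C2 is sp2 (one π bond).
C1: sp2 ✓
C2: sp2 ✓
C3: sp
C4: sp
C5: sp3
C6: sp3
C7: sp
C8: sp
C9: sp3
C10: sp3
2 carbons are sp2.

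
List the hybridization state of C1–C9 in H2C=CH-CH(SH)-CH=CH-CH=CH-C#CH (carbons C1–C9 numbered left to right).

C1 carries 3 σ bonds, plus one π bond, giving a steric number of 3, so it is sp2.
C2 — 3 σ bonds, plus one π bond. Steric number 3, so sp2.
C3 — 4 σ bonds. Steric number 4, so sp3.
C4: 3 σ bonds, plus one π bond; 3 regions of electron density → sp2.
C5 has 3 σ bonds, plus one π bond: steric number 3 → sp2.
C6 — 3 σ bonds, plus one π bond. Steric number 3, so sp2.
C7: 3 σ bonds, plus one π bond; 3 regions of electron density → sp2.
C8 carries 2 σ bonds, plus two π bonds, giving a steric number of 2, so it is sp.
C9 is sp: 2 σ bonds, plus two π bonds, 2 electron-density regions.

C1 sp2, C2 sp2, C3 sp3, C4 sp2, C5 sp2, C6 sp2, C7 sp2, C8 sp, C9 sp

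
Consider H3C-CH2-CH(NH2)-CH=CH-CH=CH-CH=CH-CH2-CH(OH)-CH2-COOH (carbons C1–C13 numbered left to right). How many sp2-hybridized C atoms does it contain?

7

C1: sp3
C2: sp3
C3: sp3
C4: sp2 ✓
C5: sp2 ✓
C6: sp2 ✓
C7: sp2 ✓
C8: sp2 ✓
C9: sp2 ✓
C10: sp3
C11: sp3
C12: sp3
C13: sp2 ✓
C4, C5, C6, C7, C8, C9, C13 → 7 sp2 carbons.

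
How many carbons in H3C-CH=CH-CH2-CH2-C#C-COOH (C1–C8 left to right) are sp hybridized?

C1: sp3
C2: sp2
C3: sp2
C4: sp3
C5: sp3
C6: sp ✓
C7: sp ✓
C8: sp2
C6, C7 → 2 sp carbons.

2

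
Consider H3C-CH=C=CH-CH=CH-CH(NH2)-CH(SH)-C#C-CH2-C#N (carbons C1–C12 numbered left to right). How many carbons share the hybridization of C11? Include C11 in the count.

C11 is sp3 (only σ bonds).
C1: sp3 ✓
C2: sp2
C3: sp
C4: sp2
C5: sp2
C6: sp2
C7: sp3 ✓
C8: sp3 ✓
C9: sp
C10: sp
C11: sp3 ✓
C12: sp
4 carbons are sp3.

4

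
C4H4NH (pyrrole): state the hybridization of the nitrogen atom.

sp²

N has three σ bonds; its lone pair occupies the p orbital and is part of the aromatic π system, so N is sp2 (not the sp3 a naive steric count of 4 would give).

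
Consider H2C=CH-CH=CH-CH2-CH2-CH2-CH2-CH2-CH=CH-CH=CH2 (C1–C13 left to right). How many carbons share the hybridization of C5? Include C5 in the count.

C5 is sp3 (only σ bonds).
C1: sp2
C2: sp2
C3: sp2
C4: sp2
C5: sp3 ✓
C6: sp3 ✓
C7: sp3 ✓
C8: sp3 ✓
C9: sp3 ✓
C10: sp2
C11: sp2
C12: sp2
C13: sp2
5 carbons are sp3.

5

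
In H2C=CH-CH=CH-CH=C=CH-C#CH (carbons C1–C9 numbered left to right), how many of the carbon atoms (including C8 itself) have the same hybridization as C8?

3

C8 is sp (two π bonds).
C1: sp2
C2: sp2
C3: sp2
C4: sp2
C5: sp2
C6: sp ✓
C7: sp2
C8: sp ✓
C9: sp ✓
3 carbons are sp.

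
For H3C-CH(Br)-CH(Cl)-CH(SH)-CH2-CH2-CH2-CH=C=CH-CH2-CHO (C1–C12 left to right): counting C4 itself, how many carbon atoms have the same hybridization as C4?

C4 is sp3 (only σ bonds).
C1: sp3 ✓
C2: sp3 ✓
C3: sp3 ✓
C4: sp3 ✓
C5: sp3 ✓
C6: sp3 ✓
C7: sp3 ✓
C8: sp2
C9: sp
C10: sp2
C11: sp3 ✓
C12: sp2
8 carbons are sp3.

8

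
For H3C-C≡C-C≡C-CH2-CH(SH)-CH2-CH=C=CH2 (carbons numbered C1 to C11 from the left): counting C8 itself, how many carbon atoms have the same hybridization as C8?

4

C8 is sp3 (only σ bonds).
C1: sp3 ✓
C2: sp
C3: sp
C4: sp
C5: sp
C6: sp3 ✓
C7: sp3 ✓
C8: sp3 ✓
C9: sp2
C10: sp
C11: sp2
4 carbons are sp3.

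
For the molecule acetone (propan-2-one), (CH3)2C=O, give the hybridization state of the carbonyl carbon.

sp^2

The carbonyl carbon — 3 σ bonds, plus one π bond. Steric number 3, so sp2.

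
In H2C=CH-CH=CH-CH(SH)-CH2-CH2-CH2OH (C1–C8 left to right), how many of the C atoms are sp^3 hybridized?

C1: sp2
C2: sp2
C3: sp2
C4: sp2
C5: sp3 ✓
C6: sp3 ✓
C7: sp3 ✓
C8: sp3 ✓
C5, C6, C7, C8 → 4 sp3 carbons.

4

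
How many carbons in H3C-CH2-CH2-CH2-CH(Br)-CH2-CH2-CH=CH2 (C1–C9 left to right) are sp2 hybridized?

C1: sp3
C2: sp3
C3: sp3
C4: sp3
C5: sp3
C6: sp3
C7: sp3
C8: sp2 ✓
C9: sp2 ✓
C8, C9 → 2 sp2 carbons.

2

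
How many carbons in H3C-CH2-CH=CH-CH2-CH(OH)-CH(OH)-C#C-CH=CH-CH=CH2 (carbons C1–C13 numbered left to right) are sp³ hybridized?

C1: sp3 ✓
C2: sp3 ✓
C3: sp2
C4: sp2
C5: sp3 ✓
C6: sp3 ✓
C7: sp3 ✓
C8: sp
C9: sp
C10: sp2
C11: sp2
C12: sp2
C13: sp2
C1, C2, C5, C6, C7 → 5 sp3 carbons.

5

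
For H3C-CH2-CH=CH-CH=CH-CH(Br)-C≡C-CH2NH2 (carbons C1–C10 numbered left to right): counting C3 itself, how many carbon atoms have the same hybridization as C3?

4

C3 is sp2 (one π bond).
C1: sp3
C2: sp3
C3: sp2 ✓
C4: sp2 ✓
C5: sp2 ✓
C6: sp2 ✓
C7: sp3
C8: sp
C9: sp
C10: sp3
4 carbons are sp2.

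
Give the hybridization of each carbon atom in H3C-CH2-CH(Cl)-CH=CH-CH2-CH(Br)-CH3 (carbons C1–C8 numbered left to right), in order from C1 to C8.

C1 carries 4 σ bonds, giving a steric number of 4, so it is sp3.
C2 — 4 σ bonds. Steric number 4, so sp3.
C3 carries 4 σ bonds, giving a steric number of 4, so it is sp3.
C4 (3 σ bonds, plus one π bond) has steric number 3: sp2.
C5 carries 3 σ bonds, plus one π bond, giving a steric number of 3, so it is sp2.
C6: 4 σ bonds; 4 regions of electron density → sp3.
C7: 4 σ bonds; 4 regions of electron density → sp3.
C8 carries 4 σ bonds, giving a steric number of 4, so it is sp3.

C1 sp3, C2 sp3, C3 sp3, C4 sp2, C5 sp2, C6 sp3, C7 sp3, C8 sp3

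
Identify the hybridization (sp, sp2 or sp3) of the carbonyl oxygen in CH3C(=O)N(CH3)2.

sp^2

The carbonyl oxygen is sp2: 1 σ bond and 2 lone pairs, plus one π bond, 3 electron-density regions.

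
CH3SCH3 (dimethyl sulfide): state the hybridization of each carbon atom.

Each carbon atom (4 σ bonds) has steric number 4: sp3.

sp³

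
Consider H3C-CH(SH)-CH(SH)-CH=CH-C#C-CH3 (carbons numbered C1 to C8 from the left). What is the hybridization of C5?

sp^2

C5 carries 3 σ bonds, plus one π bond, giving a steric number of 3, so it is sp2.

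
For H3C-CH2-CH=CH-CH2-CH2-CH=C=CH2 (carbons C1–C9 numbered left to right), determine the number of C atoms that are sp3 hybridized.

4

C1: sp3 ✓
C2: sp3 ✓
C3: sp2
C4: sp2
C5: sp3 ✓
C6: sp3 ✓
C7: sp2
C8: sp
C9: sp2
C1, C2, C5, C6 → 4 sp3 carbons.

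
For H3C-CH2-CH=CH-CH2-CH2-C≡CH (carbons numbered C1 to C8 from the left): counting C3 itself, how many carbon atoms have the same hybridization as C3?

C3 is sp2 (one π bond).
C1: sp3
C2: sp3
C3: sp2 ✓
C4: sp2 ✓
C5: sp3
C6: sp3
C7: sp
C8: sp
2 carbons are sp2.

2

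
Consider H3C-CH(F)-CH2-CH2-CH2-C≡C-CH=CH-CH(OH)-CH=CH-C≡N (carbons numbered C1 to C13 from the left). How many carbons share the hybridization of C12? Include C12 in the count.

4

C12 is sp2 (one π bond).
C1: sp3
C2: sp3
C3: sp3
C4: sp3
C5: sp3
C6: sp
C7: sp
C8: sp2 ✓
C9: sp2 ✓
C10: sp3
C11: sp2 ✓
C12: sp2 ✓
C13: sp
4 carbons are sp2.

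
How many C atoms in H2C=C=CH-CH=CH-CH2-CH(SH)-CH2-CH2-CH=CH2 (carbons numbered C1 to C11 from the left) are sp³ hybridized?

C1: sp2
C2: sp
C3: sp2
C4: sp2
C5: sp2
C6: sp3 ✓
C7: sp3 ✓
C8: sp3 ✓
C9: sp3 ✓
C10: sp2
C11: sp2
C6, C7, C8, C9 → 4 sp3 carbons.

4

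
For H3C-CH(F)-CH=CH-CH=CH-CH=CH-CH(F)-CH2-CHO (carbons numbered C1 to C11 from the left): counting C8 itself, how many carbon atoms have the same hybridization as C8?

C8 is sp2 (one π bond).
C1: sp3
C2: sp3
C3: sp2 ✓
C4: sp2 ✓
C5: sp2 ✓
C6: sp2 ✓
C7: sp2 ✓
C8: sp2 ✓
C9: sp3
C10: sp3
C11: sp2 ✓
7 carbons are sp2.

7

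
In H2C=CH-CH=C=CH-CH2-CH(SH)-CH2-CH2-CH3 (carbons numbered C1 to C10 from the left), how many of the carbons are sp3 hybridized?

5

C1: sp2
C2: sp2
C3: sp2
C4: sp
C5: sp2
C6: sp3 ✓
C7: sp3 ✓
C8: sp3 ✓
C9: sp3 ✓
C10: sp3 ✓
C6, C7, C8, C9, C10 → 5 sp3 carbons.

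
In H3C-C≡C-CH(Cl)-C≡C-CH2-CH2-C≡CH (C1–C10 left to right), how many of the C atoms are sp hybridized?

C1: sp3
C2: sp ✓
C3: sp ✓
C4: sp3
C5: sp ✓
C6: sp ✓
C7: sp3
C8: sp3
C9: sp ✓
C10: sp ✓
C2, C3, C5, C6, C9, C10 → 6 sp carbons.

6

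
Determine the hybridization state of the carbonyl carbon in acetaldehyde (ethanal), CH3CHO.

The carbonyl carbon: 3 σ bonds, plus one π bond; 3 regions of electron density → sp2.

sp²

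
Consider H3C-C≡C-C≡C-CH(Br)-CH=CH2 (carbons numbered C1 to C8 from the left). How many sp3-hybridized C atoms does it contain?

C1: sp3 ✓
C2: sp
C3: sp
C4: sp
C5: sp
C6: sp3 ✓
C7: sp2
C8: sp2
C1, C6 → 2 sp3 carbons.

2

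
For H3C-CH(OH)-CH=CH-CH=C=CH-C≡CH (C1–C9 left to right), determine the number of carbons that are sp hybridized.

C1: sp3
C2: sp3
C3: sp2
C4: sp2
C5: sp2
C6: sp ✓
C7: sp2
C8: sp ✓
C9: sp ✓
C6, C8, C9 → 3 sp carbons.

3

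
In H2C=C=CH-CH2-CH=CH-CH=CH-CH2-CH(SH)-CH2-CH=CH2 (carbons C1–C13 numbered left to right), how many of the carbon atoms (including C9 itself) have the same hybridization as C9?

C9 is sp3 (only σ bonds).
C1: sp2
C2: sp
C3: sp2
C4: sp3 ✓
C5: sp2
C6: sp2
C7: sp2
C8: sp2
C9: sp3 ✓
C10: sp3 ✓
C11: sp3 ✓
C12: sp2
C13: sp2
4 carbons are sp3.

4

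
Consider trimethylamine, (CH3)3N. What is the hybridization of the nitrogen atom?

The nitrogen atom: 3 σ bonds and 1 lone pair; 4 regions of electron density → sp3.

sp3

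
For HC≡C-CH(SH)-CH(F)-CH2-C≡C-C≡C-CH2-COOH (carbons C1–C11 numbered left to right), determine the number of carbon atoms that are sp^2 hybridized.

1

C1: sp
C2: sp
C3: sp3
C4: sp3
C5: sp3
C6: sp
C7: sp
C8: sp
C9: sp
C10: sp3
C11: sp2 ✓
C11 → 1 sp2 carbon.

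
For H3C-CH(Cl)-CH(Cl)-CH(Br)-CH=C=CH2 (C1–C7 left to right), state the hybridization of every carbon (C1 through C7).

C1 sp3, C2 sp3, C3 sp3, C4 sp3, C5 sp2, C6 sp, C7 sp2

C1 — 4 σ bonds. Steric number 4, so sp3.
C2: 4 σ bonds; 4 regions of electron density → sp3.
C3 — 4 σ bonds. Steric number 4, so sp3.
C4 is sp3: 4 σ bonds, 4 electron-density regions.
C5 carries 3 σ bonds, plus one π bond, giving a steric number of 3, so it is sp2.
C6 (2 σ bonds, plus two π bonds) has steric number 2: sp.
C7 — 3 σ bonds, plus one π bond. Steric number 3, so sp2.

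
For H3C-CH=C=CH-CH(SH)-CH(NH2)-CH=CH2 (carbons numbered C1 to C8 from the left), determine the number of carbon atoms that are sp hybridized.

C1: sp3
C2: sp2
C3: sp ✓
C4: sp2
C5: sp3
C6: sp3
C7: sp2
C8: sp2
C3 → 1 sp carbon.

1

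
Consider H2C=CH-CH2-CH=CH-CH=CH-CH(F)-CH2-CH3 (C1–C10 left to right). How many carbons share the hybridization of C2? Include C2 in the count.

6

C2 is sp2 (one π bond).
C1: sp2 ✓
C2: sp2 ✓
C3: sp3
C4: sp2 ✓
C5: sp2 ✓
C6: sp2 ✓
C7: sp2 ✓
C8: sp3
C9: sp3
C10: sp3
6 carbons are sp2.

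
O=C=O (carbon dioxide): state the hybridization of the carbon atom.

sp

Two σ bonds, two π bonds → steric number 2 → sp.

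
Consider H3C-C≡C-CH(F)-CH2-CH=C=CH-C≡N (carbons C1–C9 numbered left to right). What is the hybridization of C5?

sp3

C5 has 4 σ bonds: steric number 4 → sp3.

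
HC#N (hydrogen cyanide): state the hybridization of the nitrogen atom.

sp

The nitrogen atom: 1 σ bond and 1 lone pair, plus two π bonds — 2 electron domains, sp.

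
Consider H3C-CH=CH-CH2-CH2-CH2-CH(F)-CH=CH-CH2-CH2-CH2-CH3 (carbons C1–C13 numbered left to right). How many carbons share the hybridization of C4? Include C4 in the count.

C4 is sp3 (only σ bonds).
C1: sp3 ✓
C2: sp2
C3: sp2
C4: sp3 ✓
C5: sp3 ✓
C6: sp3 ✓
C7: sp3 ✓
C8: sp2
C9: sp2
C10: sp3 ✓
C11: sp3 ✓
C12: sp3 ✓
C13: sp3 ✓
9 carbons are sp3.

9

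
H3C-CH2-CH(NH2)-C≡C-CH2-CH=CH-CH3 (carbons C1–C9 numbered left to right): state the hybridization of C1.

sp3

C1: 4 σ bonds — 4 electron domains, sp3.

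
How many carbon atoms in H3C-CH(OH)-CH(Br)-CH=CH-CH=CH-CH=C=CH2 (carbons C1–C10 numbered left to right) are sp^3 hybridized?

C1: sp3 ✓
C2: sp3 ✓
C3: sp3 ✓
C4: sp2
C5: sp2
C6: sp2
C7: sp2
C8: sp2
C9: sp
C10: sp2
C1, C2, C3 → 3 sp3 carbons.

3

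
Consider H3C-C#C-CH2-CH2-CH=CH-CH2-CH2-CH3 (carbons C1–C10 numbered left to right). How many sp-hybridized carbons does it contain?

C1: sp3
C2: sp ✓
C3: sp ✓
C4: sp3
C5: sp3
C6: sp2
C7: sp2
C8: sp3
C9: sp3
C10: sp3
C2, C3 → 2 sp carbons.

2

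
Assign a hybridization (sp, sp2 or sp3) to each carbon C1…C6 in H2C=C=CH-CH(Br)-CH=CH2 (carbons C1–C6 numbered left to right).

C1 sp2, C2 sp, C3 sp2, C4 sp3, C5 sp2, C6 sp2

C1 has 3 σ bonds, plus one π bond: steric number 3 → sp2.
C2 (2 σ bonds, plus two π bonds) has steric number 2: sp.
C3: 3 σ bonds, plus one π bond; 3 regions of electron density → sp2.
C4 — 4 σ bonds. Steric number 4, so sp3.
C5 carries 3 σ bonds, plus one π bond, giving a steric number of 3, so it is sp2.
C6 is sp2: 3 σ bonds, plus one π bond, 3 electron-density regions.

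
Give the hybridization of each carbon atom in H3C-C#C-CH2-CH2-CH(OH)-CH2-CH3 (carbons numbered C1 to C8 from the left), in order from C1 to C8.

C1 sp3, C2 sp, C3 sp, C4 sp3, C5 sp3, C6 sp3, C7 sp3, C8 sp3

C1 has 4 σ bonds: steric number 4 → sp3.
C2: 2 σ bonds, plus two π bonds — 2 electron domains, sp.
C3 (2 σ bonds, plus two π bonds) has steric number 2: sp.
C4 has 4 σ bonds: steric number 4 → sp3.
C5 has 4 σ bonds: steric number 4 → sp3.
C6 (4 σ bonds) has steric number 4: sp3.
C7 — 4 σ bonds. Steric number 4, so sp3.
C8 (4 σ bonds) has steric number 4: sp3.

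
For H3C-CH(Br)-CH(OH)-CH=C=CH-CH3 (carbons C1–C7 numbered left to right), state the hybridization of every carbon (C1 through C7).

C1 sp3, C2 sp3, C3 sp3, C4 sp2, C5 sp, C6 sp2, C7 sp3

C1 — 4 σ bonds. Steric number 4, so sp3.
C2 is sp3: 4 σ bonds, 4 electron-density regions.
C3 has 4 σ bonds: steric number 4 → sp3.
C4 (3 σ bonds, plus one π bond) has steric number 3: sp2.
C5 has 2 σ bonds, plus two π bonds: steric number 2 → sp.
C6: 3 σ bonds, plus one π bond; 3 regions of electron density → sp2.
C7 — 4 σ bonds. Steric number 4, so sp3.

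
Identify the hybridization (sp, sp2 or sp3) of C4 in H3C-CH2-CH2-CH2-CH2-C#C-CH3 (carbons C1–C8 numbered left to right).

C4 (4 σ bonds) has steric number 4: sp3.

sp3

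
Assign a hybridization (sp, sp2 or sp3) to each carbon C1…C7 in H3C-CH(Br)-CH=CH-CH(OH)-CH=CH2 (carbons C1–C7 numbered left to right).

C1 — 4 σ bonds. Steric number 4, so sp3.
C2: 4 σ bonds; 4 regions of electron density → sp3.
C3 has 3 σ bonds, plus one π bond: steric number 3 → sp2.
C4: 3 σ bonds, plus one π bond; 3 regions of electron density → sp2.
C5: 4 σ bonds — 4 electron domains, sp3.
C6 carries 3 σ bonds, plus one π bond, giving a steric number of 3, so it is sp2.
C7 is sp2: 3 σ bonds, plus one π bond, 3 electron-density regions.

C1 sp3, C2 sp3, C3 sp2, C4 sp2, C5 sp3, C6 sp2, C7 sp2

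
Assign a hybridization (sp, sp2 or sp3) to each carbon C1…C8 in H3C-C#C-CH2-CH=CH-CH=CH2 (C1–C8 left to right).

C1 is sp3: 4 σ bonds, 4 electron-density regions.
C2 is sp: 2 σ bonds, plus two π bonds, 2 electron-density regions.
C3 is sp: 2 σ bonds, plus two π bonds, 2 electron-density regions.
C4 is sp3: 4 σ bonds, 4 electron-density regions.
C5 — 3 σ bonds, plus one π bond. Steric number 3, so sp2.
C6 — 3 σ bonds, plus one π bond. Steric number 3, so sp2.
C7 — 3 σ bonds, plus one π bond. Steric number 3, so sp2.
C8 (3 σ bonds, plus one π bond) has steric number 3: sp2.

C1 sp3, C2 sp, C3 sp, C4 sp3, C5 sp2, C6 sp2, C7 sp2, C8 sp2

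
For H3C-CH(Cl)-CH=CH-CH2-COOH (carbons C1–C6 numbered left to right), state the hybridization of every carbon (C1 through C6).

C1 sp3, C2 sp3, C3 sp2, C4 sp2, C5 sp3, C6 sp2

C1 — 4 σ bonds. Steric number 4, so sp3.
C2 — 4 σ bonds. Steric number 4, so sp3.
C3 — 3 σ bonds, plus one π bond. Steric number 3, so sp2.
C4: 3 σ bonds, plus one π bond; 3 regions of electron density → sp2.
C5 has 4 σ bonds: steric number 4 → sp3.
C6 is sp2: 3 σ bonds, plus one π bond, 3 electron-density regions.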